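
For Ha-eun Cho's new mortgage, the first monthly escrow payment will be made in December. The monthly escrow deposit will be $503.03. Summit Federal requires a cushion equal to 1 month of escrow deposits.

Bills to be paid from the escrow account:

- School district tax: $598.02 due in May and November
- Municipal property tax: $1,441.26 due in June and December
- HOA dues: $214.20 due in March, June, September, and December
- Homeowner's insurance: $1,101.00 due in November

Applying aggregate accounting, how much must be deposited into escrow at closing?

Cushion = 1 × $503.03 = $503.03
Trial balance (start $0, +$503.03 each month, − disbursements):
  Dec: +$503.03 − $1,655.46 → -$1,152.43
  Jan: +$503.03 → -$649.40
  Feb: +$503.03 → -$146.37
  Mar: +$503.03 − $214.20 → $142.46
  Apr: +$503.03 → $645.49
  May: +$503.03 − $598.02 → $550.50
  Jun: +$503.03 − $1,655.46 → -$601.93
  Jul: +$503.03 → -$98.90
  Aug: +$503.03 → $404.13
  Sep: +$503.03 − $214.20 → $692.96
  Oct: +$503.03 → $1,195.99
  Nov: +$503.03 − $1,699.02 → $0.00
Lowest trial balance = -$1,152.43 (Dec)
Initial deposit = cushion − low point = $503.03 − (-$1,152.43) = $1,655.46

$1,655.46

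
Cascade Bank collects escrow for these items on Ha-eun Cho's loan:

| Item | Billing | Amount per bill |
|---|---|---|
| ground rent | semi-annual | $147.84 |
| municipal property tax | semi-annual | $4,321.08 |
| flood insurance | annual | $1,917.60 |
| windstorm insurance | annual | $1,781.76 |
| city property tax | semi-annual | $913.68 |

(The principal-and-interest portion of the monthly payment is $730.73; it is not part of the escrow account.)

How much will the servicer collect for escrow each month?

$1,205.38

Ground rent = $147.84 × 2 = $295.68/yr
Municipal property tax = $4,321.08 × 2 = $8,642.16/yr
Flood insurance = $1,917.60/yr
Windstorm insurance = $1,781.76/yr
City property tax = $913.68 × 2 = $1,827.36/yr
Total annual escrow = $14,464.56
Per month = $14,464.56 / 12 = $1,205.38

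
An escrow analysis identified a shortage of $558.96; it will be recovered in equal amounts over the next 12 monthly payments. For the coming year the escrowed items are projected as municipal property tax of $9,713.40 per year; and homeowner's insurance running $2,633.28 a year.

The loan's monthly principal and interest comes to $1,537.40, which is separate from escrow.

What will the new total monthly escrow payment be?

$1,075.47

Municipal property tax — $9,713.40 annually
Homeowner's insurance — $2,633.28 annually
Combined annual = $9,713.40 + $2,633.28 = $12,346.68
Base monthly escrow = $12,346.68 / 12 = $1,028.89
Monthly shortage recovery: $558.96 / 12 = $46.58
Adjusted monthly = $1,028.89 + $46.58 = $1,075.47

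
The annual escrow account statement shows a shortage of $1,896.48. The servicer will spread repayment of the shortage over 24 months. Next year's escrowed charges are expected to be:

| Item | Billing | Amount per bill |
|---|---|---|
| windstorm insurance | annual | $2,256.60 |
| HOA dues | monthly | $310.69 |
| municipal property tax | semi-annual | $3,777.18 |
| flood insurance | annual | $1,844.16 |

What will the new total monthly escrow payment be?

Windstorm insurance — $2,256.60
HOA dues — $310.69 × 12 = $3,728.28
Municipal property tax — $3,777.18 × 2 = $7,554.36
Flood insurance — $1,844.16
Combined annual = $15,383.40
Monthly = $15,383.40 ÷ 12 = $1,281.95
Shortage per month = $1,896.48 / 24 = $79.02
New monthly escrow = $1,281.95 + $79.02 = $1,360.97

$1,360.97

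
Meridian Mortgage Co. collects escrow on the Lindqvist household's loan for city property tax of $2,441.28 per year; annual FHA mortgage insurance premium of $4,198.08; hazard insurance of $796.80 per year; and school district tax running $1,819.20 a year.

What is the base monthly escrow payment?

$771.28

City property tax — $2,441.28 per year
FHA mortgage insurance premium — $4,198.08 per year
Hazard insurance — $796.80 per year
School district tax — $1,819.20 per year
Combined annual = $2,441.28 + $4,198.08 + $796.80 + $1,819.20 = $9,255.36
Per month = $9,255.36 / 12 = $771.28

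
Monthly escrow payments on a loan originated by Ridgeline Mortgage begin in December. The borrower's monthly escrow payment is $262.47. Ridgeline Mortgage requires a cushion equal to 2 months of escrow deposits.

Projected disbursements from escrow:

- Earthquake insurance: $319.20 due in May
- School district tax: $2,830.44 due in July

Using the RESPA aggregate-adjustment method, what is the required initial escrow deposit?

$1,574.82

Cushion = 2 × $262.47 = $524.94
Trial balance (start $0, +$262.47 each month, − disbursements):
  Dec: +$262.47 → $262.47
  Jan: +$262.47 → $524.94
  Feb: +$262.47 → $787.41
  Mar: +$262.47 → $1,049.88
  Apr: +$262.47 → $1,312.35
  May: +$262.47 − $319.20 → $1,255.62
  Jun: +$262.47 → $1,518.09
  Jul: +$262.47 − $2,830.44 → -$1,049.88
  Aug: +$262.47 → -$787.41
  Sep: +$262.47 → -$524.94
  Oct: +$262.47 → -$262.47
  Nov: +$262.47 → $0.00
Lowest trial balance = -$1,049.88 (Jul)
Initial deposit = cushion − low point = $524.94 − (-$1,049.88) = $1,574.82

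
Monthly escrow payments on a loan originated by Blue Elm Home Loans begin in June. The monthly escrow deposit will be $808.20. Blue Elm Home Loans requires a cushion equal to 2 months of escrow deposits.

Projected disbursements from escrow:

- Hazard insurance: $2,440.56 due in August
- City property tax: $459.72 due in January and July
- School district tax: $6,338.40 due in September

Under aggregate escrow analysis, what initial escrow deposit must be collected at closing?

Cushion = 2 × $808.20 = $1,616.40
Trial balance (start $0, +$808.20 each month, − disbursements):
  Jun: +$808.20 → $808.20
  Jul: +$808.20 − $459.72 → $1,156.68
  Aug: +$808.20 − $2,440.56 → -$475.68
  Sep: +$808.20 − $6,338.40 → -$6,005.88
  Oct: +$808.20 → -$5,197.68
  Nov: +$808.20 → -$4,389.48
  Dec: +$808.20 → -$3,581.28
  Jan: +$808.20 − $459.72 → -$3,232.80
  Feb: +$808.20 → -$2,424.60
  Mar: +$808.20 → -$1,616.40
  Apr: +$808.20 → -$808.20
  May: +$808.20 → $0.00
Lowest trial balance = -$6,005.88 (Sep)
Initial deposit = cushion − low point = $1,616.40 − (-$6,005.88) = $7,622.28

$7,622.28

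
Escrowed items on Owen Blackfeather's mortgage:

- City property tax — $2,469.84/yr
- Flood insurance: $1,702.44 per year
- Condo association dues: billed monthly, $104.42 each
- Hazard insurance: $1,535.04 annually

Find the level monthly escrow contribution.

City property tax: $2,469.84 per year
Flood insurance: $1,702.44 per year
Condo association dues: $104.42 × 12 = $1,253.04 per year
Hazard insurance: $1,535.04 per year
Total per year = $6,960.36
Base monthly escrow = $6,960.36 ÷ 12 = $580.03

$580.03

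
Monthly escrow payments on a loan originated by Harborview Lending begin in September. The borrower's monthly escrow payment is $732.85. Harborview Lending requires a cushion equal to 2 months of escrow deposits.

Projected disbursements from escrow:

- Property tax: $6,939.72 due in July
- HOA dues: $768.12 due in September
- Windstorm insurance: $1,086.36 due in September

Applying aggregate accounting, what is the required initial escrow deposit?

Cushion = 2 × $732.85 = $1,465.70
Trial balance (start $0, +$732.85 each month, − disbursements):
  Sep: +$732.85 − $1,854.48 → -$1,121.63
  Oct: +$732.85 → -$388.78
  Nov: +$732.85 → $344.07
  Dec: +$732.85 → $1,076.92
  Jan: +$732.85 → $1,809.77
  Feb: +$732.85 → $2,542.62
  Mar: +$732.85 → $3,275.47
  Apr: +$732.85 → $4,008.32
  May: +$732.85 → $4,741.17
  Jun: +$732.85 → $5,474.02
  Jul: +$732.85 − $6,939.72 → -$732.85
  Aug: +$732.85 → $0.00
Lowest trial balance = -$1,121.63 (Sep)
Initial deposit = cushion − low point = $1,465.70 − (-$1,121.63) = $2,587.33

$2,587.33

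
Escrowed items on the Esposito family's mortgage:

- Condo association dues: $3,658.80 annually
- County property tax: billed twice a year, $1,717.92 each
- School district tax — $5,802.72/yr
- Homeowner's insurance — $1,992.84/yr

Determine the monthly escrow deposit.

Condo association dues = $3,658.80
County property tax = $1,717.92 × 2 = $3,435.84
School district tax = $5,802.72
Homeowner's insurance = $1,992.84
Total annual escrow = $14,890.20
Monthly = $14,890.20 / 12 = $1,240.85

$1,240.85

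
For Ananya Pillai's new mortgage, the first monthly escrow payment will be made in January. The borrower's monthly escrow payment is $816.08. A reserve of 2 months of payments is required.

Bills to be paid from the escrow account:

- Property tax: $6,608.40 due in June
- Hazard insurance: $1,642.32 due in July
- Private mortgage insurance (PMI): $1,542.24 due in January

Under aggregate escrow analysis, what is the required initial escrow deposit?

$5,712.56

Cushion = 2 × $816.08 = $1,632.16
Trial balance (start $0, +$816.08 each month, − disbursements):
  Jan: +$816.08 − $1,542.24 → -$726.16
  Feb: +$816.08 → $89.92
  Mar: +$816.08 → $906.00
  Apr: +$816.08 → $1,722.08
  May: +$816.08 → $2,538.16
  Jun: +$816.08 − $6,608.40 → -$3,254.16
  Jul: +$816.08 − $1,642.32 → -$4,080.40
  Aug: +$816.08 → -$3,264.32
  Sep: +$816.08 → -$2,448.24
  Oct: +$816.08 → -$1,632.16
  Nov: +$816.08 → -$816.08
  Dec: +$816.08 → $0.00
Lowest trial balance = -$4,080.40 (Jul)
Initial deposit = cushion − low point = $1,632.16 − (-$4,080.40) = $5,712.56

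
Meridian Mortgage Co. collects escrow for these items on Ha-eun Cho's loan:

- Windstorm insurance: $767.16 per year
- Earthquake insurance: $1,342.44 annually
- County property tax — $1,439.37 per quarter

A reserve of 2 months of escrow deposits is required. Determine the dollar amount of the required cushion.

Windstorm insurance: $767.16 annually
Earthquake insurance: $1,342.44 annually
County property tax: $1,439.37 × 4 = $5,757.48 annually
Combined annual = $7,867.08
Per month = $7,867.08 ÷ 12 = $655.59
Cushion = 2 × $655.59 = $1,311.18

$1,311.18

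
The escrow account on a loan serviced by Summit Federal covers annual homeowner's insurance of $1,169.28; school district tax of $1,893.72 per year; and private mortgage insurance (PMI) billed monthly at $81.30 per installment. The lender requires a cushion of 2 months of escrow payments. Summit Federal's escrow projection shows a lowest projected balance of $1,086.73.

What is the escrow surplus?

$413.63

Homeowner's insurance: $1,169.28/yr
School district tax: $1,893.72/yr
Private mortgage insurance (PMI): $81.30 × 12 = $975.60/yr
Total annual escrow = $1,169.28 + $1,893.72 + $975.60 = $4,038.60
Per month = $4,038.60 / 12 = $336.55
Required reserve = 2 × $336.55 = $673.10
Surplus = $1,086.73 − $673.10 = $413.63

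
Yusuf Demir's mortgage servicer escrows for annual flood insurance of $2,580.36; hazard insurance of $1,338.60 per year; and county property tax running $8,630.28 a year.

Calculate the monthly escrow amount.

$1,045.77

Flood insurance — $2,580.36 annually
Hazard insurance — $1,338.60 annually
County property tax — $8,630.28 annually
Yearly total = $2,580.36 + $1,338.60 + $8,630.28 = $12,549.24
Monthly escrow = $12,549.24 / 12 = $1,045.77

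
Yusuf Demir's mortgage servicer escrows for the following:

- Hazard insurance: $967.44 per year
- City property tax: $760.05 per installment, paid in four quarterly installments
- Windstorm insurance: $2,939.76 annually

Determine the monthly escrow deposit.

Hazard insurance — $967.44
City property tax — $760.05 × 4 = $3,040.20
Windstorm insurance — $2,939.76
Combined annual = $6,947.40
Monthly = $6,947.40 ÷ 12 = $578.95

$578.95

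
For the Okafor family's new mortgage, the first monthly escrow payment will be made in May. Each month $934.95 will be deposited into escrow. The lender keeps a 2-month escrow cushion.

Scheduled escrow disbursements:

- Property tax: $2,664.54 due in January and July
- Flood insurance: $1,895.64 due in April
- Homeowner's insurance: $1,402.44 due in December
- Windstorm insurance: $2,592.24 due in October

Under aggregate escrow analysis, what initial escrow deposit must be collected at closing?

Cushion = 2 × $934.95 = $1,869.90
Trial balance (start $0, +$934.95 each month, − disbursements):
  May: +$934.95 → $934.95
  Jun: +$934.95 → $1,869.90
  Jul: +$934.95 − $2,664.54 → $140.31
  Aug: +$934.95 → $1,075.26
  Sep: +$934.95 → $2,010.21
  Oct: +$934.95 − $2,592.24 → $352.92
  Nov: +$934.95 → $1,287.87
  Dec: +$934.95 − $1,402.44 → $820.38
  Jan: +$934.95 − $2,664.54 → -$909.21
  Feb: +$934.95 → $25.74
  Mar: +$934.95 → $960.69
  Apr: +$934.95 − $1,895.64 → $0.00
Lowest trial balance = -$909.21 (Jan)
Initial deposit = cushion − low point = $1,869.90 − (-$909.21) = $2,779.11

$2,779.11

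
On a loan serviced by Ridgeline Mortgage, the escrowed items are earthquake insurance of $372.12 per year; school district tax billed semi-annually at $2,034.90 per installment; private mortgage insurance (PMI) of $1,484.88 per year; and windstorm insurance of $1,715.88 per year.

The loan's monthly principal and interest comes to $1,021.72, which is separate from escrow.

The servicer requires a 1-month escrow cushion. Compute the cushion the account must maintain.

$636.89

Earthquake insurance = $372.12 per year
School district tax = $2,034.90 × 2 = $4,069.80 per year
Private mortgage insurance (PMI) = $1,484.88 per year
Windstorm insurance = $1,715.88 per year
Yearly total = $372.12 + $4,069.80 + $1,484.88 + $1,715.88 = $7,642.68
Per month = $7,642.68 ÷ 12 = $636.89
Reserve = 1 × $636.89 = $636.89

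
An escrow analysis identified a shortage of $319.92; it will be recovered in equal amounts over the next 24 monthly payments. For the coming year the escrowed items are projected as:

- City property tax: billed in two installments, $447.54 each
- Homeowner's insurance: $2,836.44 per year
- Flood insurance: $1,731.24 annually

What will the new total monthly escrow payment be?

$468.56

City property tax — $447.54 × 2 = $895.08
Homeowner's insurance — $2,836.44
Flood insurance — $1,731.24
Yearly total = $5,462.76
Monthly escrow = $5,462.76 ÷ 12 = $455.23
Monthly shortage recovery: $319.92 ÷ 24 = $13.33
New monthly escrow = $455.23 + $13.33 = $468.56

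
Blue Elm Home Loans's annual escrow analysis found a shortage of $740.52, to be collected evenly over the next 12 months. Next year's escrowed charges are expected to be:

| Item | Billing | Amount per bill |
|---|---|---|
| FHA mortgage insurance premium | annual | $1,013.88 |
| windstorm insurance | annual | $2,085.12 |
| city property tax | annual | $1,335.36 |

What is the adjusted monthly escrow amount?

$431.24

FHA mortgage insurance premium = $1,013.88/yr
Windstorm insurance = $2,085.12/yr
City property tax = $1,335.36/yr
Total annual escrow = $1,013.88 + $2,085.12 + $1,335.36 = $4,434.36
Per month = $4,434.36 / 12 = $369.53
Shortage spread = $740.52 / 12 = $61.71/mo
New monthly escrow = $369.53 + $61.71 = $431.24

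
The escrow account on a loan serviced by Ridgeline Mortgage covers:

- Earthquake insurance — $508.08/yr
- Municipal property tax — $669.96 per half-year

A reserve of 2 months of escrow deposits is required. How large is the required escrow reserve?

$308.00

Earthquake insurance — $508.08 annually
Municipal property tax — $669.96 × 2 = $1,339.92 annually
Yearly total = $508.08 + $1,339.92 = $1,848.00
Per month = $1,848.00 / 12 = $154.00
Reserve = 2 × $154.00 = $308.00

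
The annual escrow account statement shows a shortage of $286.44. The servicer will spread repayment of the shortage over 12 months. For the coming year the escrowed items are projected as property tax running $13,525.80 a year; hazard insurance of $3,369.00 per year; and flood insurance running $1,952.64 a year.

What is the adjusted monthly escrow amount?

Property tax = $13,525.80
Hazard insurance = $3,369.00
Flood insurance = $1,952.64
Yearly total = $13,525.80 + $3,369.00 + $1,952.64 = $18,847.44
Per month = $18,847.44 ÷ 12 = $1,570.62
Shortage spread = $286.44 ÷ 12 = $23.87/mo
New monthly escrow = $1,570.62 + $23.87 = $1,594.49

$1,594.49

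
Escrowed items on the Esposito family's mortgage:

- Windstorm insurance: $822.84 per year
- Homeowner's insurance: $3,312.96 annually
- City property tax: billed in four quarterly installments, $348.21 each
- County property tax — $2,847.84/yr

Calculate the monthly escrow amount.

$698.04

Windstorm insurance — $822.84 annually
Homeowner's insurance — $3,312.96 annually
City property tax — $348.21 × 4 = $1,392.84 annually
County property tax — $2,847.84 annually
Total annual escrow = $8,376.48
Per month = $8,376.48 / 12 = $698.04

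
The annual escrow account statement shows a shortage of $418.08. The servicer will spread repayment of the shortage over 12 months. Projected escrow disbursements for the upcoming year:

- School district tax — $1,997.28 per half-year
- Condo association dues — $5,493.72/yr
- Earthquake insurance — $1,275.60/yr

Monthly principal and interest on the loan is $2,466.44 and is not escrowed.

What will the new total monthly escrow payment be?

School district tax = $1,997.28 × 2 = $3,994.56
Condo association dues = $5,493.72
Earthquake insurance = $1,275.60
Annual escrow total = $10,763.88
Per month = $10,763.88 / 12 = $896.99
Shortage per month = $418.08 ÷ 12 = $34.84
New monthly escrow = $896.99 + $34.84 = $931.83

$931.83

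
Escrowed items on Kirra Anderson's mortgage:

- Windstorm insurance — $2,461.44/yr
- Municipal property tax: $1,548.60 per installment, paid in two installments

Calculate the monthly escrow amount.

Windstorm insurance: $2,461.44/yr
Municipal property tax: $1,548.60 × 2 = $3,097.20/yr
Yearly total = $2,461.44 + $3,097.20 = $5,558.64
Per month = $5,558.64 / 12 = $463.22

$463.22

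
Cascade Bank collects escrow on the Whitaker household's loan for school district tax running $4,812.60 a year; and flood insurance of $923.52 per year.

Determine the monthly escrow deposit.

School district tax = $4,812.60/yr
Flood insurance = $923.52/yr
Combined annual = $4,812.60 + $923.52 = $5,736.12
Per month = $5,736.12 ÷ 12 = $478.01

$478.01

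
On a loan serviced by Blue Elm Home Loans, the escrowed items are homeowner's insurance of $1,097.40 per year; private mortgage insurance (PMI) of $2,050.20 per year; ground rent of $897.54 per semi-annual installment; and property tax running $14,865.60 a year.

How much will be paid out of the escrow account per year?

Homeowner's insurance — $1,097.40 per year
Private mortgage insurance (PMI) — $2,050.20 per year
Ground rent — $897.54 × 2 = $1,795.08 per year
Property tax — $14,865.60 per year
Annual escrow total = $1,097.40 + $2,050.20 + $1,795.08 + $14,865.60 = $19,808.28

$19,808.28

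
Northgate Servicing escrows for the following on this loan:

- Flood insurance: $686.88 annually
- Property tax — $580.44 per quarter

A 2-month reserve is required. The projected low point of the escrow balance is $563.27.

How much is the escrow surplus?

$61.83

Flood insurance — $686.88
Property tax — $580.44 × 4 = $2,321.76
Combined annual = $686.88 + $2,321.76 = $3,008.64
Monthly = $3,008.64 / 12 = $250.72
Cushion = 2 × $250.72 = $501.44
Surplus = $563.27 − $501.44 = $61.83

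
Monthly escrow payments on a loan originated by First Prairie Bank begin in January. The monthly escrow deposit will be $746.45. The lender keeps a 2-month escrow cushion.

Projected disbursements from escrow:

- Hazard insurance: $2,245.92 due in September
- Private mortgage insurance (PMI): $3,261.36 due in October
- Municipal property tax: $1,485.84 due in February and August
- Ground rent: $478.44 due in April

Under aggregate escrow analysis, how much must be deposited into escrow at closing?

$2,985.80

Cushion = 2 × $746.45 = $1,492.90
Trial balance (start $0, +$746.45 each month, − disbursements):
  Jan: +$746.45 → $746.45
  Feb: +$746.45 − $1,485.84 → $7.06
  Mar: +$746.45 → $753.51
  Apr: +$746.45 − $478.44 → $1,021.52
  May: +$746.45 → $1,767.97
  Jun: +$746.45 → $2,514.42
  Jul: +$746.45 → $3,260.87
  Aug: +$746.45 − $1,485.84 → $2,521.48
  Sep: +$746.45 − $2,245.92 → $1,022.01
  Oct: +$746.45 − $3,261.36 → -$1,492.90
  Nov: +$746.45 → -$746.45
  Dec: +$746.45 → $0.00
Lowest trial balance = -$1,492.90 (Oct)
Initial deposit = cushion − low point = $1,492.90 − (-$1,492.90) = $2,985.80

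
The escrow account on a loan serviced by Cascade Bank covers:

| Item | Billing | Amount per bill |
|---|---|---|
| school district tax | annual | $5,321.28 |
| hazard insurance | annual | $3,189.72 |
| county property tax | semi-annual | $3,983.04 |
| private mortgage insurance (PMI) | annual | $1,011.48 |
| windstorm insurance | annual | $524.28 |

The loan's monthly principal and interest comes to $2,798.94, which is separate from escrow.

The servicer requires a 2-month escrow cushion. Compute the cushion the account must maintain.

School district tax = $5,321.28/yr
Hazard insurance = $3,189.72/yr
County property tax = $3,983.04 × 2 = $7,966.08/yr
Private mortgage insurance (PMI) = $1,011.48/yr
Windstorm insurance = $524.28/yr
Combined annual = $18,012.84
Monthly escrow = $18,012.84 ÷ 12 = $1,501.07
Required cushion = 2 × $1,501.07 = $3,002.14

$3,002.14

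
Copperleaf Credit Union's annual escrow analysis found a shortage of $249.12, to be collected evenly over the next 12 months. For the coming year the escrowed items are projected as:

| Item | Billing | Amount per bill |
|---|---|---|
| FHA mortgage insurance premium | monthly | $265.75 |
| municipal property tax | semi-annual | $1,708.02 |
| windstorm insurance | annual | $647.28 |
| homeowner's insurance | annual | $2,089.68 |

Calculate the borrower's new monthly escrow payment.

FHA mortgage insurance premium = $265.75 × 12 = $3,189.00 per year
Municipal property tax = $1,708.02 × 2 = $3,416.04 per year
Windstorm insurance = $647.28 per year
Homeowner's insurance = $2,089.68 per year
Annual escrow total = $3,189.00 + $3,416.04 + $647.28 + $2,089.68 = $9,342.00
Base monthly escrow = $9,342.00 ÷ 12 = $778.50
Shortage spread = $249.12 / 12 = $20.76/mo
New monthly escrow = $778.50 + $20.76 = $799.26

$799.26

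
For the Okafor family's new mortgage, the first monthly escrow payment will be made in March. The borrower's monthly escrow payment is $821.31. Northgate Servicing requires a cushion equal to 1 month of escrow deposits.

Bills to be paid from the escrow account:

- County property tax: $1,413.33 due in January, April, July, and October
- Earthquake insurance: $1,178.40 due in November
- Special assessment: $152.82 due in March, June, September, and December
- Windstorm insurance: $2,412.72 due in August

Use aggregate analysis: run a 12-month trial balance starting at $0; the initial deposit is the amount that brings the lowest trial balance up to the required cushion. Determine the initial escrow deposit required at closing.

$1,719.09

Cushion = 1 × $821.31 = $821.31
Trial balance (start $0, +$821.31 each month, − disbursements):
  Mar: +$821.31 − $152.82 → $668.49
  Apr: +$821.31 − $1,413.33 → $76.47
  May: +$821.31 → $897.78
  Jun: +$821.31 − $152.82 → $1,566.27
  Jul: +$821.31 − $1,413.33 → $974.25
  Aug: +$821.31 − $2,412.72 → -$617.16
  Sep: +$821.31 − $152.82 → $51.33
  Oct: +$821.31 − $1,413.33 → -$540.69
  Nov: +$821.31 − $1,178.40 → -$897.78
  Dec: +$821.31 − $152.82 → -$229.29
  Jan: +$821.31 − $1,413.33 → -$821.31
  Feb: +$821.31 → $0.00
Lowest trial balance = -$897.78 (Nov)
Initial deposit = cushion − low point = $821.31 − (-$897.78) = $1,719.09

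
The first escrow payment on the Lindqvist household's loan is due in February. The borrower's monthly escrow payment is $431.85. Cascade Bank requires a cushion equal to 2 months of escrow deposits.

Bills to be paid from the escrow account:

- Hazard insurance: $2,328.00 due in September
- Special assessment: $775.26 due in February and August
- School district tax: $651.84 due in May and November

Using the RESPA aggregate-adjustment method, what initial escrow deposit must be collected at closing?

$1,939.26

Cushion = 2 × $431.85 = $863.70
Trial balance (start $0, +$431.85 each month, − disbursements):
  Feb: +$431.85 − $775.26 → -$343.41
  Mar: +$431.85 → $88.44
  Apr: +$431.85 → $520.29
  May: +$431.85 − $651.84 → $300.30
  Jun: +$431.85 → $732.15
  Jul: +$431.85 → $1,164.00
  Aug: +$431.85 − $775.26 → $820.59
  Sep: +$431.85 − $2,328.00 → -$1,075.56
  Oct: +$431.85 → -$643.71
  Nov: +$431.85 − $651.84 → -$863.70
  Dec: +$431.85 → -$431.85
  Jan: +$431.85 → $0.00
Lowest trial balance = -$1,075.56 (Sep)
Initial deposit = cushion − low point = $863.70 − (-$1,075.56) = $1,939.26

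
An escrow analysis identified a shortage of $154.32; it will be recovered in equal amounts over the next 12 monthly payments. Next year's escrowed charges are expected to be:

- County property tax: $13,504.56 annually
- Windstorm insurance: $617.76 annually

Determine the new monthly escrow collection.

$1,189.72

County property tax = $13,504.56
Windstorm insurance = $617.76
Combined annual = $13,504.56 + $617.76 = $14,122.32
Per month = $14,122.32 / 12 = $1,176.86
Monthly shortage recovery: $154.32 / 12 = $12.86
Adjusted monthly = $1,176.86 + $12.86 = $1,189.72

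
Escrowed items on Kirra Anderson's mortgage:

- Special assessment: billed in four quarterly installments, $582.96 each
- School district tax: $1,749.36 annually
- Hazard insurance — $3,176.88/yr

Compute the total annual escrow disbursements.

$7,258.08

Special assessment: $582.96 × 4 = $2,331.84 per year
School district tax: $1,749.36 per year
Hazard insurance: $3,176.88 per year
Total annual escrow = $2,331.84 + $1,749.36 + $3,176.88 = $7,258.08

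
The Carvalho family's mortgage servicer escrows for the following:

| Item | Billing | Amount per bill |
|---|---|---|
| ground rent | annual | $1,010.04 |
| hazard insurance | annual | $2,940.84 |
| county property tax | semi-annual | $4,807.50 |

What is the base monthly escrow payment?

Ground rent = $1,010.04
Hazard insurance = $2,940.84
County property tax = $4,807.50 × 2 = $9,615.00
Total annual escrow = $13,565.88
Base monthly escrow = $13,565.88 / 12 = $1,130.49

$1,130.49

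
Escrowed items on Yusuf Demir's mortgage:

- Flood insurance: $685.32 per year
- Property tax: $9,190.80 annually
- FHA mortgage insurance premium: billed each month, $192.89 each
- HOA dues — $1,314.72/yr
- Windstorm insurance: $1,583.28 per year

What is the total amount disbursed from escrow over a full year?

Flood insurance — $685.32 annually
Property tax — $9,190.80 annually
FHA mortgage insurance premium — $192.89 × 12 = $2,314.68 annually
HOA dues — $1,314.72 annually
Windstorm insurance — $1,583.28 annually
Annual escrow total = $685.32 + $9,190.80 + $2,314.68 + $1,314.72 + $1,583.28 = $15,088.80

$15,088.80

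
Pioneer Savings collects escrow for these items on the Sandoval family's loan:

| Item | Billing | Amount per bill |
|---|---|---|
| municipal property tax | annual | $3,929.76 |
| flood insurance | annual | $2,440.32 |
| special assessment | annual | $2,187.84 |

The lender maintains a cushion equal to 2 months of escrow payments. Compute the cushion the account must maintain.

Municipal property tax — $3,929.76 annually
Flood insurance — $2,440.32 annually
Special assessment — $2,187.84 annually
Combined annual = $3,929.76 + $2,440.32 + $2,187.84 = $8,557.92
Per month = $8,557.92 / 12 = $713.16
Cushion = 2 × $713.16 = $1,426.32

$1,426.32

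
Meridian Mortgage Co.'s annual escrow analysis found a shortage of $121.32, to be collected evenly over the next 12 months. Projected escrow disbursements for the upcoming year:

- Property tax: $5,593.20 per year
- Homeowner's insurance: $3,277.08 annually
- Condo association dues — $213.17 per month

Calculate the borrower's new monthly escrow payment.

Property tax = $5,593.20 per year
Homeowner's insurance = $3,277.08 per year
Condo association dues = $213.17 × 12 = $2,558.04 per year
Yearly total = $11,428.32
Base monthly escrow = $11,428.32 / 12 = $952.36
Shortage spread = $121.32 ÷ 12 = $10.11/mo
New monthly escrow = $952.36 + $10.11 = $962.47

$962.47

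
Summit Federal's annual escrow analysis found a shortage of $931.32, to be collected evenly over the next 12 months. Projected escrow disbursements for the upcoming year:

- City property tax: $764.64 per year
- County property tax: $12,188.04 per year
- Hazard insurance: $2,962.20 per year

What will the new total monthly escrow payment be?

City property tax = $764.64 per year
County property tax = $12,188.04 per year
Hazard insurance = $2,962.20 per year
Total per year = $764.64 + $12,188.04 + $2,962.20 = $15,914.88
Per month = $15,914.88 ÷ 12 = $1,326.24
Monthly shortage recovery: $931.32 ÷ 12 = $77.61
New monthly escrow = $1,326.24 + $77.61 = $1,403.85

$1,403.85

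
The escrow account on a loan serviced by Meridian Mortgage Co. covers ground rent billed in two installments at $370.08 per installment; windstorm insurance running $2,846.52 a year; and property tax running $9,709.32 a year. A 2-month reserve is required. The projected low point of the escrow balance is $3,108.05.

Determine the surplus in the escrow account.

Ground rent — $370.08 × 2 = $740.16/yr
Windstorm insurance — $2,846.52/yr
Property tax — $9,709.32/yr
Total per year = $13,296.00
Base monthly escrow = $13,296.00 / 12 = $1,108.00
Required cushion = 2 × $1,108.00 = $2,216.00
Excess over cushion: $3,108.05 − $2,216.00 = $892.05

$892.05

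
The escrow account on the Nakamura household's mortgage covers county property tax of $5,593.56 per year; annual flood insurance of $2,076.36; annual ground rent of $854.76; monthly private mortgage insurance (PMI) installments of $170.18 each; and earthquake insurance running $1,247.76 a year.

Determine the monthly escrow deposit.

$984.55

County property tax = $5,593.56/yr
Flood insurance = $2,076.36/yr
Ground rent = $854.76/yr
Private mortgage insurance (PMI) = $170.18 × 12 = $2,042.16/yr
Earthquake insurance = $1,247.76/yr
Annual escrow total = $11,814.60
Base monthly escrow = $11,814.60 / 12 = $984.55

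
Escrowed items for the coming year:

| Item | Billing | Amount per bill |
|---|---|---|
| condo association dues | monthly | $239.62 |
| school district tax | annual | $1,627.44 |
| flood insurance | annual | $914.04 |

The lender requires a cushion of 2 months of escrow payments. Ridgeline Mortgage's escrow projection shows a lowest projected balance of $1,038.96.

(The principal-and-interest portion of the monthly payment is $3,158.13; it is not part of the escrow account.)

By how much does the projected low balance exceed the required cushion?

Condo association dues — $239.62 × 12 = $2,875.44 annually
School district tax — $1,627.44 annually
Flood insurance — $914.04 annually
Total per year = $2,875.44 + $1,627.44 + $914.04 = $5,416.92
Monthly escrow = $5,416.92 / 12 = $451.41
Required cushion = 2 × $451.41 = $902.82
Excess over cushion: $1,038.96 − $902.82 = $136.14

$136.14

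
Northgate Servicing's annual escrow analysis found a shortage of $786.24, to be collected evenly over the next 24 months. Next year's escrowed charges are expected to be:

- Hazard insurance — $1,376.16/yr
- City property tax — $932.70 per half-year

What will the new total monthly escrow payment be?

Hazard insurance — $1,376.16 annually
City property tax — $932.70 × 2 = $1,865.40 annually
Yearly total = $1,376.16 + $1,865.40 = $3,241.56
Base monthly escrow = $3,241.56 ÷ 12 = $270.13
Shortage per month = $786.24 ÷ 24 = $32.76
Adjusted monthly = $270.13 + $32.76 = $302.89

$302.89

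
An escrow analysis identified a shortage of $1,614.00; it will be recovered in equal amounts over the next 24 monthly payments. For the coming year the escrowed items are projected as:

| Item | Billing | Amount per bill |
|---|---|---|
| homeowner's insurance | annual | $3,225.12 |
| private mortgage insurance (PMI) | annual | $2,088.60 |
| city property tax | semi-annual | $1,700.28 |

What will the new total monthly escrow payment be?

$793.44

Homeowner's insurance — $3,225.12 per year
Private mortgage insurance (PMI) — $2,088.60 per year
City property tax — $1,700.28 × 2 = $3,400.56 per year
Annual escrow total = $3,225.12 + $2,088.60 + $3,400.56 = $8,714.28
Base monthly escrow = $8,714.28 / 12 = $726.19
Shortage per month = $1,614.00 ÷ 24 = $67.25
New monthly escrow = $726.19 + $67.25 = $793.44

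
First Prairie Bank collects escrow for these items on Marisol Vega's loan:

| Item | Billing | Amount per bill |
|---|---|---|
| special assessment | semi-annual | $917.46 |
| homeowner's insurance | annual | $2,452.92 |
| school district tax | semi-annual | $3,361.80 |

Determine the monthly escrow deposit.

Special assessment — $917.46 × 2 = $1,834.92
Homeowner's insurance — $2,452.92
School district tax — $3,361.80 × 2 = $6,723.60
Total annual escrow = $1,834.92 + $2,452.92 + $6,723.60 = $11,011.44
Base monthly escrow = $11,011.44 ÷ 12 = $917.62

$917.62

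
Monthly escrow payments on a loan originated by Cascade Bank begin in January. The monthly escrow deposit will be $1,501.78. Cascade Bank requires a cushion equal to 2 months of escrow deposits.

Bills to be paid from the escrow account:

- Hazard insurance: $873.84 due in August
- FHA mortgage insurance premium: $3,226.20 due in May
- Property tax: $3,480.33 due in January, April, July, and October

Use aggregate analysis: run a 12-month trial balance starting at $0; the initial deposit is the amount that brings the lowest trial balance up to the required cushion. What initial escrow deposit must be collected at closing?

Cushion = 2 × $1,501.78 = $3,003.56
Trial balance (start $0, +$1,501.78 each month, − disbursements):
  Jan: +$1,501.78 − $3,480.33 → -$1,978.55
  Feb: +$1,501.78 → -$476.77
  Mar: +$1,501.78 → $1,025.01
  Apr: +$1,501.78 − $3,480.33 → -$953.54
  May: +$1,501.78 − $3,226.20 → -$2,677.96
  Jun: +$1,501.78 → -$1,176.18
  Jul: +$1,501.78 − $3,480.33 → -$3,154.73
  Aug: +$1,501.78 − $873.84 → -$2,526.79
  Sep: +$1,501.78 → -$1,025.01
  Oct: +$1,501.78 − $3,480.33 → -$3,003.56
  Nov: +$1,501.78 → -$1,501.78
  Dec: +$1,501.78 → $0.00
Lowest trial balance = -$3,154.73 (Jul)
Initial deposit = cushion − low point = $3,003.56 − (-$3,154.73) = $6,158.29

$6,158.29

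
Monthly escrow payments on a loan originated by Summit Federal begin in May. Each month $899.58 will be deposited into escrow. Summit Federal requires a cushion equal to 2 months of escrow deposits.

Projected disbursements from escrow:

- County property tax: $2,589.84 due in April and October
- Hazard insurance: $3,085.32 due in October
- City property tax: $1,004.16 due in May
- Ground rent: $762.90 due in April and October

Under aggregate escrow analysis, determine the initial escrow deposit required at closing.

$3,843.90

Cushion = 2 × $899.58 = $1,799.16
Trial balance (start $0, +$899.58 each month, − disbursements):
  May: +$899.58 − $1,004.16 → -$104.58
  Jun: +$899.58 → $795.00
  Jul: +$899.58 → $1,694.58
  Aug: +$899.58 → $2,594.16
  Sep: +$899.58 → $3,493.74
  Oct: +$899.58 − $6,438.06 → -$2,044.74
  Nov: +$899.58 → -$1,145.16
  Dec: +$899.58 → -$245.58
  Jan: +$899.58 → $654.00
  Feb: +$899.58 → $1,553.58
  Mar: +$899.58 → $2,453.16
  Apr: +$899.58 − $3,352.74 → $0.00
Lowest trial balance = -$2,044.74 (Oct)
Initial deposit = cushion − low point = $1,799.16 − (-$2,044.74) = $3,843.90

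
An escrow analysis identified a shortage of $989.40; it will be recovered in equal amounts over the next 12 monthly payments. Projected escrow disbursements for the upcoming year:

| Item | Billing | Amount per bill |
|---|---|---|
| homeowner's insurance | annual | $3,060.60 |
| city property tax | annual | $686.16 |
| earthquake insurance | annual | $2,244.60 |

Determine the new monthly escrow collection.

Homeowner's insurance — $3,060.60 annually
City property tax — $686.16 annually
Earthquake insurance — $2,244.60 annually
Total per year = $3,060.60 + $686.16 + $2,244.60 = $5,991.36
Per month = $5,991.36 / 12 = $499.28
Shortage spread = $989.40 / 12 = $82.45/mo
Adjusted monthly = $499.28 + $82.45 = $581.73

$581.73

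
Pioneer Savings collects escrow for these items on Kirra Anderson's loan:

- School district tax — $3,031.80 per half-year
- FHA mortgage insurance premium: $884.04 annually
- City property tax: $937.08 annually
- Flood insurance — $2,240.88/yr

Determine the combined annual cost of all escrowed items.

School district tax: $3,031.80 × 2 = $6,063.60
FHA mortgage insurance premium: $884.04
City property tax: $937.08
Flood insurance: $2,240.88
Total annual escrow = $10,125.60

$10,125.60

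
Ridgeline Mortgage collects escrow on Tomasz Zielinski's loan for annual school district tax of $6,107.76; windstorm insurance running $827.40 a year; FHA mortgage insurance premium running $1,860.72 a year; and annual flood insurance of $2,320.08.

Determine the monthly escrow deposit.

$926.33

School district tax = $6,107.76 annually
Windstorm insurance = $827.40 annually
FHA mortgage insurance premium = $1,860.72 annually
Flood insurance = $2,320.08 annually
Yearly total = $11,115.96
Monthly escrow = $11,115.96 ÷ 12 = $926.33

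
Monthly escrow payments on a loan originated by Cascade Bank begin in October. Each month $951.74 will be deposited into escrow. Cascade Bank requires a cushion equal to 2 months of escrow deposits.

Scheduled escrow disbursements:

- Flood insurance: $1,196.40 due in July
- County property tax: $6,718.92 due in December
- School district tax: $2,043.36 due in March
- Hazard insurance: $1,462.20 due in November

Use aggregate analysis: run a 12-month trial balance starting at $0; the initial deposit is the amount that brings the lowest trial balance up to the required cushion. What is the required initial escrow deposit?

Cushion = 2 × $951.74 = $1,903.48
Trial balance (start $0, +$951.74 each month, − disbursements):
  Oct: +$951.74 → $951.74
  Nov: +$951.74 − $1,462.20 → $441.28
  Dec: +$951.74 − $6,718.92 → -$5,325.90
  Jan: +$951.74 → -$4,374.16
  Feb: +$951.74 → -$3,422.42
  Mar: +$951.74 − $2,043.36 → -$4,514.04
  Apr: +$951.74 → -$3,562.30
  May: +$951.74 → -$2,610.56
  Jun: +$951.74 → -$1,658.82
  Jul: +$951.74 − $1,196.40 → -$1,903.48
  Aug: +$951.74 → -$951.74
  Sep: +$951.74 → $0.00
Lowest trial balance = -$5,325.90 (Dec)
Initial deposit = cushion − low point = $1,903.48 − (-$5,325.90) = $7,229.38

$7,229.38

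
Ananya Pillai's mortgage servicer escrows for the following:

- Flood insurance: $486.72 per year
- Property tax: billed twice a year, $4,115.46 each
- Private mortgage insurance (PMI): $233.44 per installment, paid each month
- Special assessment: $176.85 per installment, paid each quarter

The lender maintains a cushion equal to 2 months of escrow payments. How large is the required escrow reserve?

$2,037.72

Flood insurance: $486.72/yr
Property tax: $4,115.46 × 2 = $8,230.92/yr
Private mortgage insurance (PMI): $233.44 × 12 = $2,801.28/yr
Special assessment: $176.85 × 4 = $707.40/yr
Annual escrow total = $486.72 + $8,230.92 + $2,801.28 + $707.40 = $12,226.32
Per month = $12,226.32 / 12 = $1,018.86
Required cushion = 2 × $1,018.86 = $2,037.72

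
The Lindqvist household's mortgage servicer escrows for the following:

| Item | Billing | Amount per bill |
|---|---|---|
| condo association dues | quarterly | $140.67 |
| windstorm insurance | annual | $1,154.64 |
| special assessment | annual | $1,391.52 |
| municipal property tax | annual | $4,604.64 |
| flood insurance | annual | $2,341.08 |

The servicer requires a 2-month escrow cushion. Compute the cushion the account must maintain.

Condo association dues — $140.67 × 4 = $562.68/yr
Windstorm insurance — $1,154.64/yr
Special assessment — $1,391.52/yr
Municipal property tax — $4,604.64/yr
Flood insurance — $2,341.08/yr
Yearly total = $10,054.56
Base monthly escrow = $10,054.56 / 12 = $837.88
Required cushion = 2 × $837.88 = $1,675.76

$1,675.76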